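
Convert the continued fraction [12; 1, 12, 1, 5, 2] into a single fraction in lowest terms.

2327/180

a_0 = 12: 12/1
a_1 = 1: 13/1
a_2 = 12: 168/13
a_3 = 1: 181/14
a_4 = 5: 1073/83
a_5 = 2: 2327/180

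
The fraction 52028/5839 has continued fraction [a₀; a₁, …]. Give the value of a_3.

6

52028 = 8·5839 + 5316, so a_0 = 8
5839 = 1·5316 + 523, so a_1 = 1
5316 = 10·523 + 86, so a_2 = 10
523 = 6·86 + 7, so a_3 = 6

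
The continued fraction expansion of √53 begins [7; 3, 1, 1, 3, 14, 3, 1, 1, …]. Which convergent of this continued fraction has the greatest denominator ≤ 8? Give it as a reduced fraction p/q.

51/7

a_0 = 7: 7/1  (≤ bound)
a_1 = 3: 22/3  (≤ bound)
a_2 = 1: 29/4  (≤ bound)
a_3 = 1: 51/7  (≤ bound)
a_4 = 3: 182/25  (> 8, stop)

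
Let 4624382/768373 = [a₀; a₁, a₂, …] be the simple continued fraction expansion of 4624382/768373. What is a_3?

13

Repeatedly divide and take the remainder:
4624382 = 6·768373 + 14144, so a_0 = 6
768373 = 54·14144 + 4597, so a_1 = 54
14144 = 3·4597 + 353, so a_2 = 3
4597 = 13·353 + 8, so a_3 = 13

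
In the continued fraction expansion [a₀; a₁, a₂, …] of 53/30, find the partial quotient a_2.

Repeatedly divide and take the remainder:
53 ÷ 30 → quotient 1, remainder 23
30 ÷ 23 → quotient 1, remainder 7
23 ÷ 7 → quotient 3, remainder 2

3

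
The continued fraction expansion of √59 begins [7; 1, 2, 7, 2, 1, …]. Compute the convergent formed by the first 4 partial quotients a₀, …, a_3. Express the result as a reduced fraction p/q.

Start with 7.
2 + 1/(7/1) = 2 + 1/7 = 15/7
1 + 1/(15/7) = 1 + 7/15 = 22/15
7 + 1/(22/15) = 7 + 15/22 = 169/22

169/22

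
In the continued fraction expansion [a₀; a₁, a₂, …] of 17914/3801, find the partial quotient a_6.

1

17914 ÷ 3801 → quotient 4, remainder 2710
3801 ÷ 2710 → quotient 1, remainder 1091
2710 ÷ 1091 → quotient 2, remainder 528
1091 ÷ 528 → quotient 2, remainder 35
528 ÷ 35 → quotient 15, remainder 3
35 ÷ 3 → quotient 11, remainder 2
3 ÷ 2 → quotient 1, remainder 1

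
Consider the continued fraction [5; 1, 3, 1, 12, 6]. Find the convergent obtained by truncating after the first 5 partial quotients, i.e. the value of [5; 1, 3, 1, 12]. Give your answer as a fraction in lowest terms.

371/64

Collapse the nested fraction from the inside out:
Start with 12.
1 + 1/(12/1) = 1 + 1/12 = 13/12
3 + 1/(13/12) = 3 + 12/13 = 51/13
1 + 1/(51/13) = 1 + 13/51 = 64/51
5 + 1/(64/51) = 5 + 51/64 = 371/64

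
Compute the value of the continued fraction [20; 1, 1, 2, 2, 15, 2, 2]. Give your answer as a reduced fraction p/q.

Start with 2.
2 + 1/(2/1) = 2 + 1/2 = 5/2
15 + 1/(5/2) = 15 + 2/5 = 77/5
2 + 1/(77/5) = 2 + 5/77 = 159/77
2 + 1/(159/77) = 2 + 77/159 = 395/159
1 + 1/(395/159) = 1 + 159/395 = 554/395
1 + 1/(554/395) = 1 + 395/554 = 949/554
20 + 1/(949/554) = 20 + 554/949 = 19534/949

19534/949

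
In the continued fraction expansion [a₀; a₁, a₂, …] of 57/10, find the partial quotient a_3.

3

57 ÷ 10 → quotient 5, remainder 7
10 ÷ 7 → quotient 1, remainder 3
7 ÷ 3 → quotient 2, remainder 1
3 ÷ 1 → quotient 3, remainder 0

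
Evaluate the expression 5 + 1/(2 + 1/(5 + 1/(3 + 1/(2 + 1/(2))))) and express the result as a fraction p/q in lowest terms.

Start with 2.
2 + 1/(2/1) = 2 + 1/2 = 5/2
3 + 1/(5/2) = 3 + 2/5 = 17/5
5 + 1/(17/5) = 5 + 5/17 = 90/17
2 + 1/(90/17) = 2 + 17/90 = 197/90
5 + 1/(197/90) = 5 + 90/197 = 1075/197

1075/197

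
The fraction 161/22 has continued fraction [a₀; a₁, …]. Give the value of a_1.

161 ÷ 22 → quotient 7, remainder 7
22 ÷ 7 → quotient 3, remainder 1

3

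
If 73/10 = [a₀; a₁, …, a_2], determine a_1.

3

73 = 7·10 + 3, so a_0 = 7
10 = 3·3 + 1, so a_1 = 3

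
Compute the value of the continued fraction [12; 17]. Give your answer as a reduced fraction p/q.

205/17

Start with 17.
12 + 1/(17/1) = 12 + 1/17 = 205/17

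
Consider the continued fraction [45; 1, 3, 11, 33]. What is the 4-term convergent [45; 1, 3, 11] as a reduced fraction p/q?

Compute successive convergents:
a_0 = 45: 45/1
a_1 = 1: 46/1
a_2 = 3: 183/4
a_3 = 11: 2059/45

2059/45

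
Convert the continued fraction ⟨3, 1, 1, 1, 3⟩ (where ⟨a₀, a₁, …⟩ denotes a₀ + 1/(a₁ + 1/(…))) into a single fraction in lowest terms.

40/11

Build up convergents one term at a time:
a_0 = 3: 3/1
a_1 = 1: 4/1
a_2 = 1: 7/2
a_3 = 1: 11/3
a_4 = 3: 40/11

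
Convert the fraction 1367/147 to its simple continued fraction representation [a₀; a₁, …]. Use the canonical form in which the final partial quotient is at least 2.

⌊1367/147⌋ = 9, remainder 44
⌊147/44⌋ = 3, remainder 15
⌊44/15⌋ = 2, remainder 14
⌊15/14⌋ = 1, remainder 1
⌊14/1⌋ = 14, remainder 0

[9; 3, 2, 1, 14]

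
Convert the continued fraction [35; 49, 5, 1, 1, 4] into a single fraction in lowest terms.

86115/2459

a_0 = 35: 35/1
a_1 = 49: 1716/49
a_2 = 5: 8615/246
a_3 = 1: 10331/295
a_4 = 1: 18946/541
a_5 = 4: 86115/2459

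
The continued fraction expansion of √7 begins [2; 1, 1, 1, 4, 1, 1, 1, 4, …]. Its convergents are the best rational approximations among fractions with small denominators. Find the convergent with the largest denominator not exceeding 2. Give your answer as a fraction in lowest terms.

5/2

a_0 = 2: 2/1  (≤ bound)
a_1 = 1: 3/1  (≤ bound)
a_2 = 1: 5/2  (≤ bound)
a_3 = 1: 8/3  (> 2, stop)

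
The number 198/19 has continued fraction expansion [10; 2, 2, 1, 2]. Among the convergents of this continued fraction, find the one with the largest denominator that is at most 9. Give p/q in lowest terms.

73/7

a_0 = 10: 10/1  (≤ bound)
a_1 = 2: 21/2  (≤ bound)
a_2 = 2: 52/5  (≤ bound)
a_3 = 1: 73/7  (≤ bound)
a_4 = 2: 198/19  (> 9, stop)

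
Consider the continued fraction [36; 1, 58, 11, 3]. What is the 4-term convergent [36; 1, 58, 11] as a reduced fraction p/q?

a_0 = 36: 36/1
a_1 = 1: 37/1
a_2 = 58: 2182/59
a_3 = 11: 24039/650

24039/650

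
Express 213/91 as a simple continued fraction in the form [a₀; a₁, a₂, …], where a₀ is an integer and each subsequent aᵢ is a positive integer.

213 = 2·91 + 31, so a_0 = 2
91 = 2·31 + 29, so a_1 = 2
31 = 1·29 + 2, so a_2 = 1
29 = 14·2 + 1, so a_3 = 14
2 = 2·1 + 0, so a_4 = 2

[2; 2, 1, 14, 2]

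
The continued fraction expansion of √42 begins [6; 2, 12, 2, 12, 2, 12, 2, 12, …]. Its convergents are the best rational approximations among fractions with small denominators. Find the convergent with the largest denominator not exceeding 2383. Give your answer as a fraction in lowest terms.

8749/1350

a_0 = 6: 6/1  (≤ bound)
a_1 = 2: 13/2  (≤ bound)
a_2 = 12: 162/25  (≤ bound)
a_3 = 2: 337/52  (≤ bound)
a_4 = 12: 4206/649  (≤ bound)
a_5 = 2: 8749/1350  (≤ bound)
a_6 = 12: 109194/16849  (> 2383, stop)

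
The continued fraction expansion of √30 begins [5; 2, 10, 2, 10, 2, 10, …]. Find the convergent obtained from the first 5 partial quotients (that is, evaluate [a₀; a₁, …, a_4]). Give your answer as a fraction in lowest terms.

Build up convergents one term at a time:
a_0 = 5: 5/1
a_1 = 2: 11/2
a_2 = 10: 115/21
a_3 = 2: 241/44
a_4 = 10: 2525/461

2525/461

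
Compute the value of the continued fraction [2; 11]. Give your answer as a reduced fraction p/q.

23/11

Start with 11.
2 + 1/(11/1) = 2 + 1/11 = 23/11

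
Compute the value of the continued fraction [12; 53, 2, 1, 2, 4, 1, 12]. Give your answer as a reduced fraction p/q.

353447/29408

Build up convergents one term at a time:
a_0 = 12: 12/1
a_1 = 53: 637/53
a_2 = 2: 1286/107
a_3 = 1: 1923/160
a_4 = 2: 5132/427
a_5 = 4: 22451/1868
a_6 = 1: 27583/2295
a_7 = 12: 353447/29408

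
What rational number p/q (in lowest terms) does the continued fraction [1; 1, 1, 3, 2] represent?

25/16

Start with 2.
3 + 1/(2/1) = 3 + 1/2 = 7/2
1 + 1/(7/2) = 1 + 2/7 = 9/7
1 + 1/(9/7) = 1 + 7/9 = 16/9
1 + 1/(16/9) = 1 + 9/16 = 25/16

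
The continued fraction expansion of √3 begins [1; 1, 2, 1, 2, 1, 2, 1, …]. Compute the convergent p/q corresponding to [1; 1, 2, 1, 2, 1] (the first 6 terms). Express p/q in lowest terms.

26/15

Starting at the tail and folding back:
Start with 1.
2 + 1/(1/1) = 2 + 1/1 = 3/1
1 + 1/(3/1) = 1 + 1/3 = 4/3
2 + 1/(4/3) = 2 + 3/4 = 11/4
1 + 1/(11/4) = 1 + 4/11 = 15/11
1 + 1/(15/11) = 1 + 11/15 = 26/15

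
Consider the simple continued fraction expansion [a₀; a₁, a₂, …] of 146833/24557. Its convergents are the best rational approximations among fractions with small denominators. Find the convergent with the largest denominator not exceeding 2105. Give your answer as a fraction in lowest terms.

1154/193

List convergents until the denominator exceeds the bound:
a_0 = 5: 5/1  (≤ bound)
a_1 = 1: 6/1  (≤ bound)
a_2 = 47: 287/48  (≤ bound)
a_3 = 4: 1154/193  (≤ bound)
a_4 = 13: 15289/2557  (> 2105, stop)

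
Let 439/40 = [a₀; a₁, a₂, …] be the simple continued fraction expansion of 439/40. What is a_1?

1

Apply division with remainder until the remainder is 0:
439 ÷ 40 → quotient 10, remainder 39
40 ÷ 39 → quotient 1, remainder 1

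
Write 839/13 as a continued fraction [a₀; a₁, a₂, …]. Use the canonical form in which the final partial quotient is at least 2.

⌊839/13⌋ = 64, remainder 7
⌊13/7⌋ = 1, remainder 6
⌊7/6⌋ = 1, remainder 1
⌊6/1⌋ = 6, remainder 0

[64; 1, 1, 6]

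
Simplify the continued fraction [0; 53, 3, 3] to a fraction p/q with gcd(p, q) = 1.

10/533

Build up convergents one term at a time:
a_0 = 0: 0/1
a_1 = 53: 1/53
a_2 = 3: 3/160
a_3 = 3: 10/533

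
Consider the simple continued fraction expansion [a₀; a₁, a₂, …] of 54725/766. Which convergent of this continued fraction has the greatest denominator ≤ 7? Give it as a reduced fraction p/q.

a_0 = 71: 71/1  (≤ bound)
a_1 = 2: 143/2  (≤ bound)
a_2 = 3: 500/7  (≤ bound)
a_3 = 1: 643/9  (> 7, stop)

500/7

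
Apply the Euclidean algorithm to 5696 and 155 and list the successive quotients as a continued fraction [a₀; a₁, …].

⌊5696/155⌋ = 36, remainder 116
⌊155/116⌋ = 1, remainder 39
⌊116/39⌋ = 2, remainder 38
⌊39/38⌋ = 1, remainder 1
⌊38/1⌋ = 38, remainder 0

[36; 1, 2, 1, 38]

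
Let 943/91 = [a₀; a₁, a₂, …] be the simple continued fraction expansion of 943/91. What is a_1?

2

⌊943/91⌋ = 10, remainder 33
⌊91/33⌋ = 2, remainder 25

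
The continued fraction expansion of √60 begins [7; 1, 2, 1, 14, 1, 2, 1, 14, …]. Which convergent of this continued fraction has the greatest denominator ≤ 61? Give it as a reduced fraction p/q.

a_0 = 7: 7/1  (≤ bound)
a_1 = 1: 8/1  (≤ bound)
a_2 = 2: 23/3  (≤ bound)
a_3 = 1: 31/4  (≤ bound)
a_4 = 14: 457/59  (≤ bound)
a_5 = 1: 488/63  (> 61, stop)

457/59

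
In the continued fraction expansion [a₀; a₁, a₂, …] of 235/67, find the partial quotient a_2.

⌊235/67⌋ = 3, remainder 34
⌊67/34⌋ = 1, remainder 33
⌊34/33⌋ = 1, remainder 1

1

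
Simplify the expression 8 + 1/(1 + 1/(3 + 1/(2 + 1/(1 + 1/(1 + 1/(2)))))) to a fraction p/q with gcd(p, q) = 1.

500/57

Use the convergent recurrence hₖ = aₖ·hₖ₋₁ + hₖ₋₂ (and likewise for the denominators kₖ):
a_0 = 8: 8/1
a_1 = 1: 9/1
a_2 = 3: 35/4
a_3 = 2: 79/9
a_4 = 1: 114/13
a_5 = 1: 193/22
a_6 = 2: 500/57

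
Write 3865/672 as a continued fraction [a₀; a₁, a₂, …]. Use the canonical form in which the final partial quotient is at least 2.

Run the Euclidean algorithm, recording each quotient:
⌊3865/672⌋ = 5, remainder 505
⌊672/505⌋ = 1, remainder 167
⌊505/167⌋ = 3, remainder 4
⌊167/4⌋ = 41, remainder 3
⌊4/3⌋ = 1, remainder 1
⌊3/1⌋ = 3, remainder 0

[5; 1, 3, 41, 1, 3]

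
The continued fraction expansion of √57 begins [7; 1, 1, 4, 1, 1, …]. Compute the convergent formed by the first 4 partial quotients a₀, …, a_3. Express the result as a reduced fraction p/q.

Use the convergent recurrence hₖ = aₖ·hₖ₋₁ + hₖ₋₂ (and likewise for the denominators kₖ):
a_0 = 7: 7/1
a_1 = 1: 8/1
a_2 = 1: 15/2
a_3 = 4: 68/9

68/9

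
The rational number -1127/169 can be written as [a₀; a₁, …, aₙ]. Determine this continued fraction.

-1127 = -7·169 + 56, so a_0 = -7
169 = 3·56 + 1, so a_1 = 3
56 = 56·1 + 0, so a_2 = 56

[-7; 3, 56]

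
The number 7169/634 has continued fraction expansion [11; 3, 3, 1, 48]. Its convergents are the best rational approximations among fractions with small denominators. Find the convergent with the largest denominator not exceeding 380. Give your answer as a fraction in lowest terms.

147/13

a_0 = 11: 11/1  (≤ bound)
a_1 = 3: 34/3  (≤ bound)
a_2 = 3: 113/10  (≤ bound)
a_3 = 1: 147/13  (≤ bound)
a_4 = 48: 7169/634  (> 380, stop)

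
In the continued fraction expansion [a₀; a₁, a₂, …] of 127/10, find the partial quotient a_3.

⌊127/10⌋ = 12, remainder 7
⌊10/7⌋ = 1, remainder 3
⌊7/3⌋ = 2, remainder 1
⌊3/1⌋ = 3, remainder 0

3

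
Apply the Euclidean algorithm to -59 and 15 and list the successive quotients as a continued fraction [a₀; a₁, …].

[-4; 15]

⌊-59/15⌋ = -4, remainder 1
⌊15/1⌋ = 15, remainder 0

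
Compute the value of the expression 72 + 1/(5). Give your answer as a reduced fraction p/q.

Start with 5.
72 + 1/(5/1) = 72 + 1/5 = 361/5

361/5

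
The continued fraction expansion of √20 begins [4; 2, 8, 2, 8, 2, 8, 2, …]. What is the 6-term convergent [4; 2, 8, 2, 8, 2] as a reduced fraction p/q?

a_0 = 4: 4/1
a_1 = 2: 9/2
a_2 = 8: 76/17
a_3 = 2: 161/36
a_4 = 8: 1364/305
a_5 = 2: 2889/646

2889/646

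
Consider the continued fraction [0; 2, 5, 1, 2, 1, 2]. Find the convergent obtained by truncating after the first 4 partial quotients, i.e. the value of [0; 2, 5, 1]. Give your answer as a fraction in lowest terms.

6/13

Start with 1.
5 + 1/(1/1) = 5 + 1/1 = 6/1
2 + 1/(6/1) = 2 + 1/6 = 13/6
0 + 1/(13/6) = 0 + 6/13 = 6/13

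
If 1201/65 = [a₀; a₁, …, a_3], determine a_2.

⌊1201/65⌋ = 18, remainder 31
⌊65/31⌋ = 2, remainder 3
⌊31/3⌋ = 10, remainder 1

10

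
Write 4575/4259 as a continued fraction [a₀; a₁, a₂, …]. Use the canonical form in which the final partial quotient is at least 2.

[1; 13, 2, 10, 1, 3, 1, 2]

Repeatedly divide and take the remainder:
4575 = 1·4259 + 316, so a_0 = 1
4259 = 13·316 + 151, so a_1 = 13
316 = 2·151 + 14, so a_2 = 2
151 = 10·14 + 11, so a_3 = 10
14 = 1·11 + 3, so a_4 = 1
11 = 3·3 + 2, so a_5 = 3
3 = 1·2 + 1, so a_6 = 1
2 = 2·1 + 0, so a_7 = 2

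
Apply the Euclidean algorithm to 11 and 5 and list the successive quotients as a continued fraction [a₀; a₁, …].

Apply division with remainder until the remainder is 0:
11 = 2·5 + 1, so a_0 = 2
5 = 5·1 + 0, so a_1 = 5

[2; 5]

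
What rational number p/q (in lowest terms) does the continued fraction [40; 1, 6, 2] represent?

Compute successive convergents:
a_0 = 40: 40/1
a_1 = 1: 41/1
a_2 = 6: 286/7
a_3 = 2: 613/15

613/15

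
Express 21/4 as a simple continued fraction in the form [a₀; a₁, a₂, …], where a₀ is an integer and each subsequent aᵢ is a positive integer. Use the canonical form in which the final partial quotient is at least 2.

Run the Euclidean algorithm, recording each quotient:
21 ÷ 4 → quotient 5, remainder 1
4 ÷ 1 → quotient 4, remainder 0

[5; 4]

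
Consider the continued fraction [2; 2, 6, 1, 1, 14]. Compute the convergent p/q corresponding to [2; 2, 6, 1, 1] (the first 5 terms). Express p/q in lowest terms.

69/28

Start with 1.
1 + 1/(1/1) = 1 + 1/1 = 2/1
6 + 1/(2/1) = 6 + 1/2 = 13/2
2 + 1/(13/2) = 2 + 2/13 = 28/13
2 + 1/(28/13) = 2 + 13/28 = 69/28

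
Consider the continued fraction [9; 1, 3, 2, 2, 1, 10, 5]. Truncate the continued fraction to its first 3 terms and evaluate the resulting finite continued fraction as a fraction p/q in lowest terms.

39/4

a_0 = 9: 9/1
a_1 = 1: 10/1
a_2 = 3: 39/4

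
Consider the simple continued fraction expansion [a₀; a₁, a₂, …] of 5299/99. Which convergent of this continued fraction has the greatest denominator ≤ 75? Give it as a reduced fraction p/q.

List convergents until the denominator exceeds the bound:
a_0 = 53: 53/1  (≤ bound)
a_1 = 1: 54/1  (≤ bound)
a_2 = 1: 107/2  (≤ bound)
a_3 = 9: 1017/19  (≤ bound)
a_4 = 2: 2141/40  (≤ bound)
a_5 = 2: 5299/99  (> 75, stop)

2141/40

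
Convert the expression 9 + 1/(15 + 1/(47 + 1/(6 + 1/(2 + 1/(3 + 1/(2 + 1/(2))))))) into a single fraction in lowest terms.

1611955/177791

Start with 2.
2 + 1/(2/1) = 2 + 1/2 = 5/2
3 + 1/(5/2) = 3 + 2/5 = 17/5
2 + 1/(17/5) = 2 + 5/17 = 39/17
6 + 1/(39/17) = 6 + 17/39 = 251/39
47 + 1/(251/39) = 47 + 39/251 = 11836/251
15 + 1/(11836/251) = 15 + 251/11836 = 177791/11836
9 + 1/(177791/11836) = 9 + 11836/177791 = 1611955/177791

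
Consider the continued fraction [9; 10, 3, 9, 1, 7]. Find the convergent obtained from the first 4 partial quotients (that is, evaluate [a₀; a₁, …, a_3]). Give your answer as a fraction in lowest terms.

a_0 = 9: 9/1
a_1 = 10: 91/10
a_2 = 3: 282/31
a_3 = 9: 2629/289

2629/289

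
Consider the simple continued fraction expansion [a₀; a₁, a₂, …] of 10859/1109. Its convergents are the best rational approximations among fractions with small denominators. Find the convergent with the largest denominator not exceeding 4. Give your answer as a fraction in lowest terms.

39/4

List convergents until the denominator exceeds the bound:
a_0 = 9: 9/1  (≤ bound)
a_1 = 1: 10/1  (≤ bound)
a_2 = 3: 39/4  (≤ bound)
a_3 = 1: 49/5  (> 4, stop)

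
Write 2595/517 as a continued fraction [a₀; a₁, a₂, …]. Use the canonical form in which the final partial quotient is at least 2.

2595 ÷ 517 → quotient 5, remainder 10
517 ÷ 10 → quotient 51, remainder 7
10 ÷ 7 → quotient 1, remainder 3
7 ÷ 3 → quotient 2, remainder 1
3 ÷ 1 → quotient 3, remainder 0

[5; 51, 1, 2, 3]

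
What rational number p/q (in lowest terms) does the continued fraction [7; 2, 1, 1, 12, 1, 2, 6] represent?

Build up convergents one term at a time:
a_0 = 7: 7/1
a_1 = 2: 15/2
a_2 = 1: 22/3
a_3 = 1: 37/5
a_4 = 12: 466/63
a_5 = 1: 503/68
a_6 = 2: 1472/199
a_7 = 6: 9335/1262

9335/1262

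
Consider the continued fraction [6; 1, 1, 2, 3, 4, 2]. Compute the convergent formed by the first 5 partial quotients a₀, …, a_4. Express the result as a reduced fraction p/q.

112/17

a_0 = 6: 6/1
a_1 = 1: 7/1
a_2 = 1: 13/2
a_3 = 2: 33/5
a_4 = 3: 112/17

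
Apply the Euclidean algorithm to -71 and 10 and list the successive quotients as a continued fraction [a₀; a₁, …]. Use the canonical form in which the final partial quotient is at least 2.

[-8; 1, 9]

-71 = -8·10 + 9, so a_0 = -8
10 = 1·9 + 1, so a_1 = 1
9 = 9·1 + 0, so a_2 = 9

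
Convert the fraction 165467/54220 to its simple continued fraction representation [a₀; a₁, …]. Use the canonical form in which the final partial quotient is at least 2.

[3; 19, 3, 6, 13, 3, 1, 2]

⌊165467/54220⌋ = 3, remainder 2807
⌊54220/2807⌋ = 19, remainder 887
⌊2807/887⌋ = 3, remainder 146
⌊887/146⌋ = 6, remainder 11
⌊146/11⌋ = 13, remainder 3
⌊11/3⌋ = 3, remainder 2
⌊3/2⌋ = 1, remainder 1
⌊2/1⌋ = 2, remainder 0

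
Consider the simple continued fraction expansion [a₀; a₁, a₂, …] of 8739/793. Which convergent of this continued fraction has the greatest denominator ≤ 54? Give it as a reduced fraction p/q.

551/50

a_0 = 11: 11/1  (≤ bound)
a_1 = 49: 540/49  (≤ bound)
a_2 = 1: 551/50  (≤ bound)
a_3 = 1: 1091/99  (> 54, stop)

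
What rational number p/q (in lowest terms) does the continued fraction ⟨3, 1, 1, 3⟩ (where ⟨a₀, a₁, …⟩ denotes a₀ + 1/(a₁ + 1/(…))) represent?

25/7

a_0 = 3: 3/1
a_1 = 1: 4/1
a_2 = 1: 7/2
a_3 = 3: 25/7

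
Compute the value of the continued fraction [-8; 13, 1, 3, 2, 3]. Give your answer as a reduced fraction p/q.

-3385/427

Build up convergents one term at a time:
a_0 = -8: -8/1
a_1 = 13: -103/13
a_2 = 1: -111/14
a_3 = 3: -436/55
a_4 = 2: -983/124
a_5 = 3: -3385/427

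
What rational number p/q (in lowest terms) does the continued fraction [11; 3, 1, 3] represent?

169/15

Start with 3.
1 + 1/(3/1) = 1 + 1/3 = 4/3
3 + 1/(4/3) = 3 + 3/4 = 15/4
11 + 1/(15/4) = 11 + 4/15 = 169/15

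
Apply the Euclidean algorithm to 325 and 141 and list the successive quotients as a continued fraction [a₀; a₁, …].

[2; 3, 3, 1, 1, 2, 2]

Apply division with remainder until the remainder is 0:
⌊325/141⌋ = 2, remainder 43
⌊141/43⌋ = 3, remainder 12
⌊43/12⌋ = 3, remainder 7
⌊12/7⌋ = 1, remainder 5
⌊7/5⌋ = 1, remainder 2
⌊5/2⌋ = 2, remainder 1
⌊2/1⌋ = 2, remainder 0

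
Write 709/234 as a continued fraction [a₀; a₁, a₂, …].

⌊709/234⌋ = 3, remainder 7
⌊234/7⌋ = 33, remainder 3
⌊7/3⌋ = 2, remainder 1
⌊3/1⌋ = 3, remainder 0

[3; 33, 2, 3]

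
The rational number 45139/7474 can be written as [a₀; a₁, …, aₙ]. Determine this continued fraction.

45139 = 6·7474 + 295, so a_0 = 6
7474 = 25·295 + 99, so a_1 = 25
295 = 2·99 + 97, so a_2 = 2
99 = 1·97 + 2, so a_3 = 1
97 = 48·2 + 1, so a_4 = 48
2 = 2·1 + 0, so a_5 = 2

[6; 25, 2, 1, 48, 2]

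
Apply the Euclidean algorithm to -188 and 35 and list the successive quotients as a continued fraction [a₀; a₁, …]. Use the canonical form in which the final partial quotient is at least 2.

⌊-188/35⌋ = -6, remainder 22
⌊35/22⌋ = 1, remainder 13
⌊22/13⌋ = 1, remainder 9
⌊13/9⌋ = 1, remainder 4
⌊9/4⌋ = 2, remainder 1
⌊4/1⌋ = 4, remainder 0

[-6; 1, 1, 1, 2, 4]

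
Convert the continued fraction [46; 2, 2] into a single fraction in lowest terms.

Use the convergent recurrence hₖ = aₖ·hₖ₋₁ + hₖ₋₂ (and likewise for the denominators kₖ):
a_0 = 46: 46/1
a_1 = 2: 93/2
a_2 = 2: 232/5

232/5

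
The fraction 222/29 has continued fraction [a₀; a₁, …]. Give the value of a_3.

⌊222/29⌋ = 7, remainder 19
⌊29/19⌋ = 1, remainder 10
⌊19/10⌋ = 1, remainder 9
⌊10/9⌋ = 1, remainder 1

1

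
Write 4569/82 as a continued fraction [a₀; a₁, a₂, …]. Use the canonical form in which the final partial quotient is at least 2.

4569 ÷ 82 → quotient 55, remainder 59
82 ÷ 59 → quotient 1, remainder 23
59 ÷ 23 → quotient 2, remainder 13
23 ÷ 13 → quotient 1, remainder 10
13 ÷ 10 → quotient 1, remainder 3
10 ÷ 3 → quotient 3, remainder 1
3 ÷ 1 → quotient 3, remainder 0

[55; 1, 2, 1, 1, 3, 3]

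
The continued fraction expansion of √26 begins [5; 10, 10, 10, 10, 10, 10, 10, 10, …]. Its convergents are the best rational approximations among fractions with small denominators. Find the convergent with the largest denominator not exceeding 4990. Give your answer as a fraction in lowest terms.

a_0 = 5: 5/1  (≤ bound)
a_1 = 10: 51/10  (≤ bound)
a_2 = 10: 515/101  (≤ bound)
a_3 = 10: 5201/1020  (≤ bound)
a_4 = 10: 52525/10301  (> 4990, stop)

5201/1020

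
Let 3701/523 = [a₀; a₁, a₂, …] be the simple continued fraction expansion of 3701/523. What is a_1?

Run the Euclidean algorithm, recording each quotient:
⌊3701/523⌋ = 7, remainder 40
⌊523/40⌋ = 13, remainder 3

13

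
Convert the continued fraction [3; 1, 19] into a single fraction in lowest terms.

Build up convergents one term at a time:
a_0 = 3: 3/1
a_1 = 1: 4/1
a_2 = 19: 79/20

79/20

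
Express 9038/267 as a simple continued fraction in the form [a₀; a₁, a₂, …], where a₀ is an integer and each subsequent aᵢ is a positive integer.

9038 = 33·267 + 227, so a_0 = 33
267 = 1·227 + 40, so a_1 = 1
227 = 5·40 + 27, so a_2 = 5
40 = 1·27 + 13, so a_3 = 1
27 = 2·13 + 1, so a_4 = 2
13 = 13·1 + 0, so a_5 = 13

[33; 1, 5, 1, 2, 13]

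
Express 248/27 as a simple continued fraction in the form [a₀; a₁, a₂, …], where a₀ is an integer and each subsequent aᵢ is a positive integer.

[9; 5, 2, 2]

Repeatedly divide and take the remainder:
248 ÷ 27 → quotient 9, remainder 5
27 ÷ 5 → quotient 5, remainder 2
5 ÷ 2 → quotient 2, remainder 1
2 ÷ 1 → quotient 2, remainder 0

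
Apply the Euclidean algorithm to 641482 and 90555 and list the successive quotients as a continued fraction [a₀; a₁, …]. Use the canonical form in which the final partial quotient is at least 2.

Repeatedly divide and take the remainder:
⌊641482/90555⌋ = 7, remainder 7597
⌊90555/7597⌋ = 11, remainder 6988
⌊7597/6988⌋ = 1, remainder 609
⌊6988/609⌋ = 11, remainder 289
⌊609/289⌋ = 2, remainder 31
⌊289/31⌋ = 9, remainder 10
⌊31/10⌋ = 3, remainder 1
⌊10/1⌋ = 10, remainder 0

[7; 11, 1, 11, 2, 9, 3, 10]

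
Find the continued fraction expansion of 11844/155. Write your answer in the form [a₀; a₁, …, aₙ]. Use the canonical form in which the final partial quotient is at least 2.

[76; 2, 2, 2, 1, 2, 3]

Repeatedly divide and take the remainder:
11844 ÷ 155 → quotient 76, remainder 64
155 ÷ 64 → quotient 2, remainder 27
64 ÷ 27 → quotient 2, remainder 10
27 ÷ 10 → quotient 2, remainder 7
10 ÷ 7 → quotient 1, remainder 3
7 ÷ 3 → quotient 2, remainder 1
3 ÷ 1 → quotient 3, remainder 0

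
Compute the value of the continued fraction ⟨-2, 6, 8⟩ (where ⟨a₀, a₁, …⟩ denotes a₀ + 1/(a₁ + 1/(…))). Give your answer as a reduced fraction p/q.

a_0 = -2: -2/1
a_1 = 6: -11/6
a_2 = 8: -90/49

-90/49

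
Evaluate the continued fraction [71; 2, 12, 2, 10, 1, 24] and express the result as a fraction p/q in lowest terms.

Use the convergent recurrence hₖ = aₖ·hₖ₋₁ + hₖ₋₂ (and likewise for the denominators kₖ):
a_0 = 71: 71/1
a_1 = 2: 143/2
a_2 = 12: 1787/25
a_3 = 2: 3717/52
a_4 = 10: 38957/545
a_5 = 1: 42674/597
a_6 = 24: 1063133/14873

1063133/14873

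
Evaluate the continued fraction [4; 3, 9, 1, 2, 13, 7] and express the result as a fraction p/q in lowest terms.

36726/8497

a_0 = 4: 4/1
a_1 = 3: 13/3
a_2 = 9: 121/28
a_3 = 1: 134/31
a_4 = 2: 389/90
a_5 = 13: 5191/1201
a_6 = 7: 36726/8497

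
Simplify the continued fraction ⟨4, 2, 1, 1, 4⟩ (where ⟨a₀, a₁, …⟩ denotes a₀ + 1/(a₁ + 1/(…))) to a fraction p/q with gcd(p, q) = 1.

101/23

a_0 = 4: 4/1
a_1 = 2: 9/2
a_2 = 1: 13/3
a_3 = 1: 22/5
a_4 = 4: 101/23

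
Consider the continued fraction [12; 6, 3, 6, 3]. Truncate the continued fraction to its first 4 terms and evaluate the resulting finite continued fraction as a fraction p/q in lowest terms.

a_0 = 12: 12/1
a_1 = 6: 73/6
a_2 = 3: 231/19
a_3 = 6: 1459/120

1459/120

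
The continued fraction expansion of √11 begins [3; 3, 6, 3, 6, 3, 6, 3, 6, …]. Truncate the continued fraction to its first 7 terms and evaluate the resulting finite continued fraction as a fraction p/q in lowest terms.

25077/7561

Start with 6.
3 + 1/(6/1) = 3 + 1/6 = 19/6
6 + 1/(19/6) = 6 + 6/19 = 120/19
3 + 1/(120/19) = 3 + 19/120 = 379/120
6 + 1/(379/120) = 6 + 120/379 = 2394/379
3 + 1/(2394/379) = 3 + 379/2394 = 7561/2394
3 + 1/(7561/2394) = 3 + 2394/7561 = 25077/7561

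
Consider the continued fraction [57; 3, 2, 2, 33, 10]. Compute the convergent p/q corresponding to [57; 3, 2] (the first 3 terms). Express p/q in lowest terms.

401/7

Start with 2.
3 + 1/(2/1) = 3 + 1/2 = 7/2
57 + 1/(7/2) = 57 + 2/7 = 401/7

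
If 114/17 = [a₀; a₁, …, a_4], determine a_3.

114 = 6·17 + 12, so a_0 = 6
17 = 1·12 + 5, so a_1 = 1
12 = 2·5 + 2, so a_2 = 2
5 = 2·2 + 1, so a_3 = 2

2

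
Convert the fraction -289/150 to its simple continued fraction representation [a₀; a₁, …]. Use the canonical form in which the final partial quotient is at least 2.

[-2; 13, 1, 1, 1, 3]

Repeatedly divide and take the remainder:
-289 ÷ 150 → quotient -2, remainder 11
150 ÷ 11 → quotient 13, remainder 7
11 ÷ 7 → quotient 1, remainder 4
7 ÷ 4 → quotient 1, remainder 3
4 ÷ 3 → quotient 1, remainder 1
3 ÷ 1 → quotient 3, remainder 0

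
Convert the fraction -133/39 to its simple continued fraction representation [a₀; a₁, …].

Apply division with remainder until the remainder is 0:
-133 ÷ 39 → quotient -4, remainder 23
39 ÷ 23 → quotient 1, remainder 16
23 ÷ 16 → quotient 1, remainder 7
16 ÷ 7 → quotient 2, remainder 2
7 ÷ 2 → quotient 3, remainder 1
2 ÷ 1 → quotient 2, remainder 0

[-4; 1, 1, 2, 3, 2]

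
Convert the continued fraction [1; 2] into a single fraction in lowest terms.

3/2

Build up convergents one term at a time:
a_0 = 1: 1/1
a_1 = 2: 3/2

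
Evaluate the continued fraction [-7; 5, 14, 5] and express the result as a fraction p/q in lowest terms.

-2449/360

a_0 = -7: -7/1
a_1 = 5: -34/5
a_2 = 14: -483/71
a_3 = 5: -2449/360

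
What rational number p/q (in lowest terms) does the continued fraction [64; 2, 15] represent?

Start with 15.
2 + 1/(15/1) = 2 + 1/15 = 31/15
64 + 1/(31/15) = 64 + 15/31 = 1999/31

1999/31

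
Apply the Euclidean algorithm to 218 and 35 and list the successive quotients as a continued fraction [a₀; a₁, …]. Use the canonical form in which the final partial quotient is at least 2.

[6; 4, 2, 1, 2]

Repeatedly divide and take the remainder:
218 ÷ 35 → quotient 6, remainder 8
35 ÷ 8 → quotient 4, remainder 3
8 ÷ 3 → quotient 2, remainder 2
3 ÷ 2 → quotient 1, remainder 1
2 ÷ 1 → quotient 2, remainder 0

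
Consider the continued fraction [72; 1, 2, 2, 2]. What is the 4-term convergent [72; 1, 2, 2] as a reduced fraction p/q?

Start with 2.
2 + 1/(2/1) = 2 + 1/2 = 5/2
1 + 1/(5/2) = 1 + 2/5 = 7/5
72 + 1/(7/5) = 72 + 5/7 = 509/7

509/7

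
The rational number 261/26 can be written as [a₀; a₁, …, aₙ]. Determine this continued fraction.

261 = 10·26 + 1, so a_0 = 10
26 = 26·1 + 0, so a_1 = 26

[10; 26]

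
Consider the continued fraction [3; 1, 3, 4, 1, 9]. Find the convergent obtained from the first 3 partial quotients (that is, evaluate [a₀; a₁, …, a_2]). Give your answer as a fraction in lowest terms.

15/4

Start with 3.
1 + 1/(3/1) = 1 + 1/3 = 4/3
3 + 1/(4/3) = 3 + 3/4 = 15/4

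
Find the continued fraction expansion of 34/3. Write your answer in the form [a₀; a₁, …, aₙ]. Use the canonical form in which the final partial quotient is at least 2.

34 = 11·3 + 1, so a_0 = 11
3 = 3·1 + 0, so a_1 = 3

[11; 3]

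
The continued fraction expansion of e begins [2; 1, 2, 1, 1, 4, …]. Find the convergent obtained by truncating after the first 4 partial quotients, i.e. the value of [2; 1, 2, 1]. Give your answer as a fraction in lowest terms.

11/4

Use the convergent recurrence hₖ = aₖ·hₖ₋₁ + hₖ₋₂ (and likewise for the denominators kₖ):
a_0 = 2: 2/1
a_1 = 1: 3/1
a_2 = 2: 8/3
a_3 = 1: 11/4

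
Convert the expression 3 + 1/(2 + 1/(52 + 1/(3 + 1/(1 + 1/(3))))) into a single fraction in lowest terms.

a_0 = 3: 3/1
a_1 = 2: 7/2
a_2 = 52: 367/105
a_3 = 3: 1108/317
a_4 = 1: 1475/422
a_5 = 3: 5533/1583

5533/1583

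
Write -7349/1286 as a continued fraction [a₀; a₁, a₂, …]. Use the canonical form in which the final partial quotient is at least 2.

[-6; 3, 1, 1, 60, 1, 2]

⌊-7349/1286⌋ = -6, remainder 367
⌊1286/367⌋ = 3, remainder 185
⌊367/185⌋ = 1, remainder 182
⌊185/182⌋ = 1, remainder 3
⌊182/3⌋ = 60, remainder 2
⌊3/2⌋ = 1, remainder 1
⌊2/1⌋ = 2, remainder 0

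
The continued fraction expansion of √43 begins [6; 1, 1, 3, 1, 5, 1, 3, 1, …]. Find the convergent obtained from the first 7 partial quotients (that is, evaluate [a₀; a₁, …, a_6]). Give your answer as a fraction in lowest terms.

400/61

a_0 = 6: 6/1
a_1 = 1: 7/1
a_2 = 1: 13/2
a_3 = 3: 46/7
a_4 = 1: 59/9
a_5 = 5: 341/52
a_6 = 1: 400/61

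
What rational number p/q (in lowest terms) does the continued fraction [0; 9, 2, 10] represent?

Build up convergents one term at a time:
a_0 = 0: 0/1
a_1 = 9: 1/9
a_2 = 2: 2/19
a_3 = 10: 21/199

21/199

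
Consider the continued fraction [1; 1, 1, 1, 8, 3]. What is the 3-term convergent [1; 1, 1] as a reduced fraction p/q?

Build up convergents one term at a time:
a_0 = 1: 1/1
a_1 = 1: 2/1
a_2 = 1: 3/2

3/2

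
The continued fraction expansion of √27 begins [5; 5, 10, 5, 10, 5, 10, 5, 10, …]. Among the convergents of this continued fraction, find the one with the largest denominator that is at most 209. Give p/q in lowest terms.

a_0 = 5: 5/1  (≤ bound)
a_1 = 5: 26/5  (≤ bound)
a_2 = 10: 265/51  (≤ bound)
a_3 = 5: 1351/260  (> 209, stop)

265/51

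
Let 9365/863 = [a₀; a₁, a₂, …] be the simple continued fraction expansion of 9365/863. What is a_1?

1

9365 = 10·863 + 735, so a_0 = 10
863 = 1·735 + 128, so a_1 = 1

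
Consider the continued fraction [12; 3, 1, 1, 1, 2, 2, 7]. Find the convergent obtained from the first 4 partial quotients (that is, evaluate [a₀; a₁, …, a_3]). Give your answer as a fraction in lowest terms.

Work from the innermost term outward:
Start with 1.
1 + 1/(1/1) = 1 + 1/1 = 2/1
3 + 1/(2/1) = 3 + 1/2 = 7/2
12 + 1/(7/2) = 12 + 2/7 = 86/7

86/7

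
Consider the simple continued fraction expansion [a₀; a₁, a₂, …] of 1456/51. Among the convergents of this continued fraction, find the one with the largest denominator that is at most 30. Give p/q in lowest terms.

a_0 = 28: 28/1  (≤ bound)
a_1 = 1: 29/1  (≤ bound)
a_2 = 1: 57/2  (≤ bound)
a_3 = 4: 257/9  (≤ bound)
a_4 = 1: 314/11  (≤ bound)
a_5 = 1: 571/20  (≤ bound)
a_6 = 2: 1456/51  (> 30, stop)

571/20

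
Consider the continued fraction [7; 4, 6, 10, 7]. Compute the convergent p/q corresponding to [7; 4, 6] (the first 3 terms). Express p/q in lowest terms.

a_0 = 7: 7/1
a_1 = 4: 29/4
a_2 = 6: 181/25

181/25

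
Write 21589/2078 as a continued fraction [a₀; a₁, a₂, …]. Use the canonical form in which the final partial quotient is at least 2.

[10; 2, 1, 1, 3, 6, 1, 15]

⌊21589/2078⌋ = 10, remainder 809
⌊2078/809⌋ = 2, remainder 460
⌊809/460⌋ = 1, remainder 349
⌊460/349⌋ = 1, remainder 111
⌊349/111⌋ = 3, remainder 16
⌊111/16⌋ = 6, remainder 15
⌊16/15⌋ = 1, remainder 1
⌊15/1⌋ = 15, remainder 0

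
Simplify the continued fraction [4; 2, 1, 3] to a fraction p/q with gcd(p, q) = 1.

a_0 = 4: 4/1
a_1 = 2: 9/2
a_2 = 1: 13/3
a_3 = 3: 48/11

48/11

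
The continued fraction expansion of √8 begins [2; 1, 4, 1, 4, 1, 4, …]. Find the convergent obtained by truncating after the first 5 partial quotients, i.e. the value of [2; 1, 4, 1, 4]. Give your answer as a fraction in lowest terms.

82/29

Starting at the tail and folding back:
Start with 4.
1 + 1/(4/1) = 1 + 1/4 = 5/4
4 + 1/(5/4) = 4 + 4/5 = 24/5
1 + 1/(24/5) = 1 + 5/24 = 29/24
2 + 1/(29/24) = 2 + 24/29 = 82/29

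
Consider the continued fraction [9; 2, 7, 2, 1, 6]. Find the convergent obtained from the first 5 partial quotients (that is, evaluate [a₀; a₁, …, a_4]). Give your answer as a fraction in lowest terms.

445/47

Use the convergent recurrence hₖ = aₖ·hₖ₋₁ + hₖ₋₂ (and likewise for the denominators kₖ):
a_0 = 9: 9/1
a_1 = 2: 19/2
a_2 = 7: 142/15
a_3 = 2: 303/32
a_4 = 1: 445/47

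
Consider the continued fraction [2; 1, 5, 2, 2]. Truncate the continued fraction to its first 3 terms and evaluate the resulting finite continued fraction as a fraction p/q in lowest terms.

17/6

a_0 = 2: 2/1
a_1 = 1: 3/1
a_2 = 5: 17/6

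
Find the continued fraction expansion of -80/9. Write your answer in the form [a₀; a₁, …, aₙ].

[-9; 9]

⌊-80/9⌋ = -9, remainder 1
⌊9/1⌋ = 9, remainder 0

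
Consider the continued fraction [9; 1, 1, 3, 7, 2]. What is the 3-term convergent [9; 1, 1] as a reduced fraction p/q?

a_0 = 9: 9/1
a_1 = 1: 10/1
a_2 = 1: 19/2

19/2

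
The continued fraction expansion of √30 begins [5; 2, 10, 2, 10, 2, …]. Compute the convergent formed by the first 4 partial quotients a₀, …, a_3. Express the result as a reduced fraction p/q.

Starting at the tail and folding back:
Start with 2.
10 + 1/(2/1) = 10 + 1/2 = 21/2
2 + 1/(21/2) = 2 + 2/21 = 44/21
5 + 1/(44/21) = 5 + 21/44 = 241/44

241/44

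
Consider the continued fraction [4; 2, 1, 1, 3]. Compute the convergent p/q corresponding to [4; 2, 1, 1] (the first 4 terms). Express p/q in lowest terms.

22/5

Work from the innermost term outward:
Start with 1.
1 + 1/(1/1) = 1 + 1/1 = 2/1
2 + 1/(2/1) = 2 + 1/2 = 5/2
4 + 1/(5/2) = 4 + 2/5 = 22/5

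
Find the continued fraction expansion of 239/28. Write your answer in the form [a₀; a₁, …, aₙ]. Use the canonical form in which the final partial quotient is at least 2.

⌊239/28⌋ = 8, remainder 15
⌊28/15⌋ = 1, remainder 13
⌊15/13⌋ = 1, remainder 2
⌊13/2⌋ = 6, remainder 1
⌊2/1⌋ = 2, remainder 0

[8; 1, 1, 6, 2]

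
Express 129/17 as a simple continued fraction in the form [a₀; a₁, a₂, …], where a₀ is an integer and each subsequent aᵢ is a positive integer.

[7; 1, 1, 2, 3]

129 ÷ 17 → quotient 7, remainder 10
17 ÷ 10 → quotient 1, remainder 7
10 ÷ 7 → quotient 1, remainder 3
7 ÷ 3 → quotient 2, remainder 1
3 ÷ 1 → quotient 3, remainder 0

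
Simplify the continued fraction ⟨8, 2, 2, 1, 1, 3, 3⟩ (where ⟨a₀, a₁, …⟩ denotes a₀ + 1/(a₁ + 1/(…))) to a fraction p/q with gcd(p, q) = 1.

1187/141

Use the convergent recurrence hₖ = aₖ·hₖ₋₁ + hₖ₋₂ (and likewise for the denominators kₖ):
a_0 = 8: 8/1
a_1 = 2: 17/2
a_2 = 2: 42/5
a_3 = 1: 59/7
a_4 = 1: 101/12
a_5 = 3: 362/43
a_6 = 3: 1187/141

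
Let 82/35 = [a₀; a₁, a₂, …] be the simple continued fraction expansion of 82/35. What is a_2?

1

Apply division with remainder until the remainder is 0:
82 = 2·35 + 12, so a_0 = 2
35 = 2·12 + 11, so a_1 = 2
12 = 1·11 + 1, so a_2 = 1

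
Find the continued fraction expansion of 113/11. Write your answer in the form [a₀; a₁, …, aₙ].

[10; 3, 1, 2]

⌊113/11⌋ = 10, remainder 3
⌊11/3⌋ = 3, remainder 2
⌊3/2⌋ = 1, remainder 1
⌊2/1⌋ = 2, remainder 0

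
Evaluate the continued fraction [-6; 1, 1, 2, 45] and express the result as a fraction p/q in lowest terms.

-1226/227

a_0 = -6: -6/1
a_1 = 1: -5/1
a_2 = 1: -11/2
a_3 = 2: -27/5
a_4 = 45: -1226/227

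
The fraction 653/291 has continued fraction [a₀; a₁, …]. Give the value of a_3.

7

653 = 2·291 + 71, so a_0 = 2
291 = 4·71 + 7, so a_1 = 4
71 = 10·7 + 1, so a_2 = 10
7 = 7·1 + 0, so a_3 = 7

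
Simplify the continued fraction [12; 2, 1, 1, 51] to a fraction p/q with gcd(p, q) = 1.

Collapse the nested fraction from the inside out:
Start with 51.
1 + 1/(51/1) = 1 + 1/51 = 52/51
1 + 1/(52/51) = 1 + 51/52 = 103/52
2 + 1/(103/52) = 2 + 52/103 = 258/103
12 + 1/(258/103) = 12 + 103/258 = 3199/258

3199/258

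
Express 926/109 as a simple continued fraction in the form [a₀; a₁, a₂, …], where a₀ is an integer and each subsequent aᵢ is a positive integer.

⌊926/109⌋ = 8, remainder 54
⌊109/54⌋ = 2, remainder 1
⌊54/1⌋ = 54, remainder 0

[8; 2, 54]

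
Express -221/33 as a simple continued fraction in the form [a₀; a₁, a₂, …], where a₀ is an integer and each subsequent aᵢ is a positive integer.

[-7; 3, 3, 3]

Run the Euclidean algorithm, recording each quotient:
-221 = -7·33 + 10, so a_0 = -7
33 = 3·10 + 3, so a_1 = 3
10 = 3·3 + 1, so a_2 = 3
3 = 3·1 + 0, so a_3 = 3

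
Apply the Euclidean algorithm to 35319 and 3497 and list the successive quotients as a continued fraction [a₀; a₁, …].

[10; 10, 49, 1, 6]

⌊35319/3497⌋ = 10, remainder 349
⌊3497/349⌋ = 10, remainder 7
⌊349/7⌋ = 49, remainder 6
⌊7/6⌋ = 1, remainder 1
⌊6/1⌋ = 6, remainder 0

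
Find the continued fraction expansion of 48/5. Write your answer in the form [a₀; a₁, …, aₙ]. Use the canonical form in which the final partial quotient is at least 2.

[9; 1, 1, 2]

48 ÷ 5 → quotient 9, remainder 3
5 ÷ 3 → quotient 1, remainder 2
3 ÷ 2 → quotient 1, remainder 1
2 ÷ 1 → quotient 2, remainder 0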